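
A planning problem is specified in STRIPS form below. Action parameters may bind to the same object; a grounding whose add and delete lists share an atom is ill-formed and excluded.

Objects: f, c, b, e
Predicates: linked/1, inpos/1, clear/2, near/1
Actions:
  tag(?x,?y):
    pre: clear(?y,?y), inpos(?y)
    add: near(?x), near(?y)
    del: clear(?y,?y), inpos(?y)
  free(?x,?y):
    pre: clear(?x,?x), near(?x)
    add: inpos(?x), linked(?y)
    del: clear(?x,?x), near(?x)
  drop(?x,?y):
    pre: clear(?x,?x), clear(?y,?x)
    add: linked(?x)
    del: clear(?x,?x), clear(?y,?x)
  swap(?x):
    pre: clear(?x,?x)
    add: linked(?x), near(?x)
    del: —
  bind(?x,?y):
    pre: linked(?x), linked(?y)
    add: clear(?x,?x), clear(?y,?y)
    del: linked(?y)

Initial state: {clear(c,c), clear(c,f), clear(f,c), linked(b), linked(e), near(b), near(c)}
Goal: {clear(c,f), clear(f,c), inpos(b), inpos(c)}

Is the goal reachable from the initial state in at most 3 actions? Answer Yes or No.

1. free(c,f)  →  {clear(c,f), clear(f,c), inpos(c), linked(b), linked(e), linked(f), near(b)}
2. bind(f,b)  →  {clear(b,b), clear(c,f), clear(f,c), clear(f,f), inpos(c), linked(e), linked(f), near(b)}
3. free(b,f)  →  {clear(c,f), clear(f,c), clear(f,f), inpos(b), inpos(c), linked(e), linked(f)}
optimal plan length = 3; 3 ≤ 3

Yes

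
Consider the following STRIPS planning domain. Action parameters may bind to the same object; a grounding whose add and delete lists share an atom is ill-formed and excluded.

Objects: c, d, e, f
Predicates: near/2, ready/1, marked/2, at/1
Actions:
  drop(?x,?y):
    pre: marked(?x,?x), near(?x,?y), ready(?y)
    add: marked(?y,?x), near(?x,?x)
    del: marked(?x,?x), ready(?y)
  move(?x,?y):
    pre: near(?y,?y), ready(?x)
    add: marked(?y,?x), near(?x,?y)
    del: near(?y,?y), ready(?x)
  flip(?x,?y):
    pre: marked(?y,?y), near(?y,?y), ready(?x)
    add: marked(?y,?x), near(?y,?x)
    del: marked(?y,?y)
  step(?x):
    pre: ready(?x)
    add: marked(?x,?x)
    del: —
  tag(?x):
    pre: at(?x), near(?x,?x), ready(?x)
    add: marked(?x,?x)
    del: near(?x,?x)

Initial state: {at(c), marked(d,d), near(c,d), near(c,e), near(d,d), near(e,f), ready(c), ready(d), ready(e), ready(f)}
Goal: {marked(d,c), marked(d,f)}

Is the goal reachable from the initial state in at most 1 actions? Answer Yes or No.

1. flip(c,d)  →  {at(c), marked(d,c), near(c,d), near(c,e), near(d,c), near(d,d), near(e,f), ready(c), ready(d), ready(e), ready(f)}
2. move(f,d)  →  {at(c), marked(d,c), marked(d,f), near(c,d), near(c,e), near(d,c), near(e,f), near(f,d), ready(c), ready(d), ready(e)}
optimal plan length = 2; 2 > 1

No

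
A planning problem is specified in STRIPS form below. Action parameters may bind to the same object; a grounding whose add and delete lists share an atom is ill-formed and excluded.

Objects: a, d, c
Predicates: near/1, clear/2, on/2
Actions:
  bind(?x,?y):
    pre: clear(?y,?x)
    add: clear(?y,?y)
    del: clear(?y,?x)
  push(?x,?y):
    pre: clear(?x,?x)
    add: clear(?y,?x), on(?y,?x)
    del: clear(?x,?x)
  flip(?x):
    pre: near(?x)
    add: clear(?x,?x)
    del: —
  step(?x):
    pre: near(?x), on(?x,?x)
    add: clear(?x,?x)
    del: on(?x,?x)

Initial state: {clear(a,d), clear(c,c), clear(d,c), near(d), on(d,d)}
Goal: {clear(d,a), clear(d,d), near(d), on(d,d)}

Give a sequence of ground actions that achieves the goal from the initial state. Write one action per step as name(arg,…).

1. bind(d,a)  →  {clear(a,a), clear(c,c), clear(d,c), near(d), on(d,d)}
2. bind(c,d)  →  {clear(a,a), clear(c,c), clear(d,d), near(d), on(d,d)}
3. push(a,d)  →  {clear(c,c), clear(d,a), clear(d,d), near(d), on(d,a), on(d,d)}

bind(d,a); bind(c,d); push(a,d)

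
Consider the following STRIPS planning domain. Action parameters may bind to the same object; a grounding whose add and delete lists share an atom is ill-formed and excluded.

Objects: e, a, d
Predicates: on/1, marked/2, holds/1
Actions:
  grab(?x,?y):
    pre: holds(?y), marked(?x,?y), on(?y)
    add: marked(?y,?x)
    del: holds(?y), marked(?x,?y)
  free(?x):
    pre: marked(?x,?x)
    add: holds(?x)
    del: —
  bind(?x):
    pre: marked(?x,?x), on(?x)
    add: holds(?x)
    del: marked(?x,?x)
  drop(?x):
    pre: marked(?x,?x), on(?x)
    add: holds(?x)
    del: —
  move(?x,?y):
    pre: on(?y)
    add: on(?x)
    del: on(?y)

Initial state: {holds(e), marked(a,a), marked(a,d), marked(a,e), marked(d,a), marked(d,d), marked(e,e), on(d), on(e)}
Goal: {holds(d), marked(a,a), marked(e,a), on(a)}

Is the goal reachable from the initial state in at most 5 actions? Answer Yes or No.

1. grab(a,e)  →  {marked(a,a), marked(a,d), marked(d,a), marked(d,d), marked(e,a), marked(e,e), on(d), on(e)}
2. free(d)  →  {holds(d), marked(a,a), marked(a,d), marked(d,a), marked(d,d), marked(e,a), marked(e,e), on(d), on(e)}
3. move(a,e)  →  {holds(d), marked(a,a), marked(a,d), marked(d,a), marked(d,d), marked(e,a), marked(e,e), on(a), on(d)}
optimal plan length = 3; 3 ≤ 5

Yes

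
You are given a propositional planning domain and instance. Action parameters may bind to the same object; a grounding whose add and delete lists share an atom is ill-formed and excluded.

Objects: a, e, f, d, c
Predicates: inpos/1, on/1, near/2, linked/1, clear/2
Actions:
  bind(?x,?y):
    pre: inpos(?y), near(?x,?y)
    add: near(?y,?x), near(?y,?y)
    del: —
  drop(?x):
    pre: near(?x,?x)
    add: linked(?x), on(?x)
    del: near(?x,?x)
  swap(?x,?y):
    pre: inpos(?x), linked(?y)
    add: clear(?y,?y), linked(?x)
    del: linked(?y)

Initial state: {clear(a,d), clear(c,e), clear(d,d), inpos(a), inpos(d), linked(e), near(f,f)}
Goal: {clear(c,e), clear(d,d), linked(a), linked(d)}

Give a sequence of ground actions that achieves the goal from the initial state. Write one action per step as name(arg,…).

1. drop(f)  →  {clear(a,d), clear(c,e), clear(d,d), inpos(a), inpos(d), linked(e), linked(f), on(f)}
2. swap(a,e)  →  {clear(a,d), clear(c,e), clear(d,d), clear(e,e), inpos(a), inpos(d), linked(a), linked(f), on(f)}
3. swap(d,f)  →  {clear(a,d), clear(c,e), clear(d,d), clear(e,e), clear(f,f), inpos(a), inpos(d), linked(a), linked(d), on(f)}

drop(f); swap(a,e); swap(d,f)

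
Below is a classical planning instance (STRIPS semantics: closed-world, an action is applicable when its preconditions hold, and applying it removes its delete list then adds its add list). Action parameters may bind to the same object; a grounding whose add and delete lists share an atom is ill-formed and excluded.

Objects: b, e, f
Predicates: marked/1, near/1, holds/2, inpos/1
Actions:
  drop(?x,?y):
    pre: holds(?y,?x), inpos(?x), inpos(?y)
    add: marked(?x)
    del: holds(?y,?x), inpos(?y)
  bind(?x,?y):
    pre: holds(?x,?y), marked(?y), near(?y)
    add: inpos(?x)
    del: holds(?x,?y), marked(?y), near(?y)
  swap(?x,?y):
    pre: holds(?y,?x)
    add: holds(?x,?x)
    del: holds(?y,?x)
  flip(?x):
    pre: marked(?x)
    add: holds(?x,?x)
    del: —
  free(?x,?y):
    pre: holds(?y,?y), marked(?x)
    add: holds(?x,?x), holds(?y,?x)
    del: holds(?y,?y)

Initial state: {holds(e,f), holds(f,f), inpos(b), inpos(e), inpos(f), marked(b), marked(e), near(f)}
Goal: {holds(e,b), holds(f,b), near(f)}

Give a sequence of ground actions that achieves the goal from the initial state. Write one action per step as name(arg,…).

1. flip(e)  →  {holds(e,e), holds(e,f), holds(f,f), inpos(b), inpos(e), inpos(f), marked(b), marked(e), near(f)}
2. free(b,e)  →  {holds(b,b), holds(e,b), holds(e,f), holds(f,f), inpos(b), inpos(e), inpos(f), marked(b), marked(e), near(f)}
3. free(b,f)  →  {holds(b,b), holds(e,b), holds(e,f), holds(f,b), inpos(b), inpos(e), inpos(f), marked(b), marked(e), near(f)}

flip(e); free(b,e); free(b,f)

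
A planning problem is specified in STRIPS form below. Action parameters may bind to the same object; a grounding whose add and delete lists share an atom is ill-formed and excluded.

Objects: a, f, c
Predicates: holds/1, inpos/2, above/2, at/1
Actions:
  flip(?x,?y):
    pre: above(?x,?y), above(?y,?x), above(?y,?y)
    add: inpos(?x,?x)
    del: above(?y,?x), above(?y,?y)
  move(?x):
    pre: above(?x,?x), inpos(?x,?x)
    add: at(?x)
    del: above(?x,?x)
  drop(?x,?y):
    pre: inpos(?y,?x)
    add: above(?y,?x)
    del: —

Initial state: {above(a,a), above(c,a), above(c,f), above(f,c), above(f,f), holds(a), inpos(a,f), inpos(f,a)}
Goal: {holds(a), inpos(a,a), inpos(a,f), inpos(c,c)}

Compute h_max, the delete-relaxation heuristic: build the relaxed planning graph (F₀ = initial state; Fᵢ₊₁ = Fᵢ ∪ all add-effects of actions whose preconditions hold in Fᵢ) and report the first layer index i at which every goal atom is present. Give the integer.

1

F0 = init (8 atoms)
F1 = F0 ∪ {above(a,f), above(f,a), inpos(a,a), inpos(c,c), inpos(f,f)}  (13 atoms)
goal ⊆ F1  ⇒  h_max = 1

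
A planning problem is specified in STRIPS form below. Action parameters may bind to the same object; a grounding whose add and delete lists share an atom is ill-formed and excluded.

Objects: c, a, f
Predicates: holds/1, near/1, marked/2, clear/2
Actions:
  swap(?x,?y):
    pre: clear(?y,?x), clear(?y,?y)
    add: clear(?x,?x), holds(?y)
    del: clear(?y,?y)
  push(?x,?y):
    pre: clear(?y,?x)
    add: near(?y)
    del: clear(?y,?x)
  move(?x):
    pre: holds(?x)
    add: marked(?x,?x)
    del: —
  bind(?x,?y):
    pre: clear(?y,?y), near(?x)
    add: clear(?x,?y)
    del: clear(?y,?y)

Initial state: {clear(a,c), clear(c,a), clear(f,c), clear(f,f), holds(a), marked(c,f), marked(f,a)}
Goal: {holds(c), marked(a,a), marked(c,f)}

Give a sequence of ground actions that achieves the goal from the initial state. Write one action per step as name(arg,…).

1. swap(c,f)  →  {clear(a,c), clear(c,a), clear(c,c), clear(f,c), holds(a), holds(f), marked(c,f), marked(f,a)}
2. swap(a,c)  →  {clear(a,a), clear(a,c), clear(c,a), clear(f,c), holds(a), holds(c), holds(f), marked(c,f), marked(f,a)}
3. move(a)  →  {clear(a,a), clear(a,c), clear(c,a), clear(f,c), holds(a), holds(c), holds(f), marked(a,a), marked(c,f), marked(f,a)}

swap(c,f); swap(a,c); move(a)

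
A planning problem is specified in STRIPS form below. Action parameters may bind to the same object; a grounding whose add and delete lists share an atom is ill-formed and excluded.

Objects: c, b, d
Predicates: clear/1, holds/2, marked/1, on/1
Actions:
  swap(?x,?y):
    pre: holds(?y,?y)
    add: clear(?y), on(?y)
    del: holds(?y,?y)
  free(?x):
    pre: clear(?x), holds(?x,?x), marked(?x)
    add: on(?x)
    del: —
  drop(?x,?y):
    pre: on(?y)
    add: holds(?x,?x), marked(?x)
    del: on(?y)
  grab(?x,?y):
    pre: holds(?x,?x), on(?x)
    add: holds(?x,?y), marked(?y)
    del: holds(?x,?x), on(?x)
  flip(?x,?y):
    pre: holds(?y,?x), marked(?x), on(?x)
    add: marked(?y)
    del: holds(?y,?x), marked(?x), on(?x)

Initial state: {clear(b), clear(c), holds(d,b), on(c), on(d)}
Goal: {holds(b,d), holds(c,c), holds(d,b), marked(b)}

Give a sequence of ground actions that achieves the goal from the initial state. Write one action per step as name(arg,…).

1. drop(c,c)  →  {clear(b), clear(c), holds(c,c), holds(d,b), marked(c), on(d)}
2. drop(b,d)  →  {clear(b), clear(c), holds(b,b), holds(c,c), holds(d,b), marked(b), marked(c)}
3. free(b)  →  {clear(b), clear(c), holds(b,b), holds(c,c), holds(d,b), marked(b), marked(c), on(b)}
4. grab(b,d)  →  {clear(b), clear(c), holds(b,d), holds(c,c), holds(d,b), marked(b), marked(c), marked(d)}

drop(c,c); drop(b,d); free(b); grab(b,d)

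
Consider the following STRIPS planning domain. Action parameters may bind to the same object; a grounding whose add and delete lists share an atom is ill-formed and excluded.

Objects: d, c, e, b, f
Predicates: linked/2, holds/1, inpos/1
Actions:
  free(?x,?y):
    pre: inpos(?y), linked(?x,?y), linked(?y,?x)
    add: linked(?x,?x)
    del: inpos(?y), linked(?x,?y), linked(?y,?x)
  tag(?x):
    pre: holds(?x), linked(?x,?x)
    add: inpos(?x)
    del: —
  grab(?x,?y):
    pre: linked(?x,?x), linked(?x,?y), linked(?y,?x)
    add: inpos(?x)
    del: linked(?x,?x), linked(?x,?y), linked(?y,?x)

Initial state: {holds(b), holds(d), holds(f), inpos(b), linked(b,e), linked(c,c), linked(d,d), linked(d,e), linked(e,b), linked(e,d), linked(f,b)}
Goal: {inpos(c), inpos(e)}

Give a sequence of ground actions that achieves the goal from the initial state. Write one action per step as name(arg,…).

1. free(e,b)  →  {holds(b), holds(d), holds(f), linked(c,c), linked(d,d), linked(d,e), linked(e,d), linked(e,e), linked(f,b)}
2. grab(c,c)  →  {holds(b), holds(d), holds(f), inpos(c), linked(d,d), linked(d,e), linked(e,d), linked(e,e), linked(f,b)}
3. grab(e,d)  →  {holds(b), holds(d), holds(f), inpos(c), inpos(e), linked(d,d), linked(f,b)}

free(e,b); grab(c,c); grab(e,d)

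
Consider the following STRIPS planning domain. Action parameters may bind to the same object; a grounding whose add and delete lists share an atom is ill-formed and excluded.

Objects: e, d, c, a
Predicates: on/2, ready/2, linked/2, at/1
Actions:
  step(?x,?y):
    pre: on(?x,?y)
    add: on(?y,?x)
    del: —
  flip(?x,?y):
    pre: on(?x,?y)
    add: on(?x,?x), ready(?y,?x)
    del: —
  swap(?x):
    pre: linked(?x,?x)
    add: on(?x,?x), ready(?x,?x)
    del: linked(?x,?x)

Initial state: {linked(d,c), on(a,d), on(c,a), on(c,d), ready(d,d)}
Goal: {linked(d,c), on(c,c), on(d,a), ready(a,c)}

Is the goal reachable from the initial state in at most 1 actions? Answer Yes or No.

No

1. step(a,d)  →  {linked(d,c), on(a,d), on(c,a), on(c,d), on(d,a), ready(d,d)}
2. flip(c,a)  →  {linked(d,c), on(a,d), on(c,a), on(c,c), on(c,d), on(d,a), ready(a,c), ready(d,d)}
optimal plan length = 2; 2 > 1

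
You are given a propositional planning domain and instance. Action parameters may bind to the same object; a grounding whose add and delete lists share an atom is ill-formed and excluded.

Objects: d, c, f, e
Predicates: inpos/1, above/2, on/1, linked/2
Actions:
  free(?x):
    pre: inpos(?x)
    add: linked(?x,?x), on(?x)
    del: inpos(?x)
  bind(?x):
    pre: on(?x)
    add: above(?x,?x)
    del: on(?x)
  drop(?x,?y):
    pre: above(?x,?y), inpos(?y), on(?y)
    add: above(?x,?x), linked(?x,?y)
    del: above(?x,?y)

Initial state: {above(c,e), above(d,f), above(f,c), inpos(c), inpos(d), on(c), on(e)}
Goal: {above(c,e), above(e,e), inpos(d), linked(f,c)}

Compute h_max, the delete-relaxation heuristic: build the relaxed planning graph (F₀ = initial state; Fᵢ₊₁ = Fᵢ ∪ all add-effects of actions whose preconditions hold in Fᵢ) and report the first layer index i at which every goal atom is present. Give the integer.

F0 = init (7 atoms)
F1 = F0 ∪ {above(c,c), above(e,e), above(f,f), linked(c,c), linked(d,d), linked(f,c), on(d)}  (14 atoms)
goal ⊆ F1  ⇒  h_max = 1

1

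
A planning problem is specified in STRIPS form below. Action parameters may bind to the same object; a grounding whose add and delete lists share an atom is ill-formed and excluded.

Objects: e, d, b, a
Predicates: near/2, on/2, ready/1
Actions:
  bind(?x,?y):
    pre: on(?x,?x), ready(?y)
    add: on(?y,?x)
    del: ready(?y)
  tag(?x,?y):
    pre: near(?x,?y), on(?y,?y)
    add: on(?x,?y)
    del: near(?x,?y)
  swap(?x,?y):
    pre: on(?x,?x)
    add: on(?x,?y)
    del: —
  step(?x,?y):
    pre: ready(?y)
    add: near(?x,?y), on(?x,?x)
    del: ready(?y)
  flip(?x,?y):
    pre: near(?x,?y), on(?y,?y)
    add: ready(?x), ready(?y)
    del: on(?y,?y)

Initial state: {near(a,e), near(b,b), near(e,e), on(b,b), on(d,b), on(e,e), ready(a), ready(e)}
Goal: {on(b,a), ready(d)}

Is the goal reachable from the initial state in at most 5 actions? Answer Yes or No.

Yes

1. swap(b,a)  →  {near(a,e), near(b,b), near(e,e), on(b,a), on(b,b), on(d,b), on(e,e), ready(a), ready(e)}
2. step(d,e)  →  {near(a,e), near(b,b), near(d,e), near(e,e), on(b,a), on(b,b), on(d,b), on(d,d), on(e,e), ready(a)}
3. flip(d,e)  →  {near(a,e), near(b,b), near(d,e), near(e,e), on(b,a), on(b,b), on(d,b), on(d,d), ready(a), ready(d), ready(e)}
optimal plan length = 3; 3 ≤ 5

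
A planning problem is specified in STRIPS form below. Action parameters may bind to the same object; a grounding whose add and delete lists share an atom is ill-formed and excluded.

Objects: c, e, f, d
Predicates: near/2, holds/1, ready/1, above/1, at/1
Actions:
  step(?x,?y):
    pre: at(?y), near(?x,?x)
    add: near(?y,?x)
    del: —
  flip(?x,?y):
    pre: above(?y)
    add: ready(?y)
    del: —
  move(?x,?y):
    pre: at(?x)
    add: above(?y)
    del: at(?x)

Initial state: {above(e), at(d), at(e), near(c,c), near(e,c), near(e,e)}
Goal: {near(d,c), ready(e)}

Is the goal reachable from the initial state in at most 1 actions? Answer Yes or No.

1. step(c,d)  →  {above(e), at(d), at(e), near(c,c), near(d,c), near(e,c), near(e,e)}
2. flip(c,e)  →  {above(e), at(d), at(e), near(c,c), near(d,c), near(e,c), near(e,e), ready(e)}
optimal plan length = 2; 2 > 1

No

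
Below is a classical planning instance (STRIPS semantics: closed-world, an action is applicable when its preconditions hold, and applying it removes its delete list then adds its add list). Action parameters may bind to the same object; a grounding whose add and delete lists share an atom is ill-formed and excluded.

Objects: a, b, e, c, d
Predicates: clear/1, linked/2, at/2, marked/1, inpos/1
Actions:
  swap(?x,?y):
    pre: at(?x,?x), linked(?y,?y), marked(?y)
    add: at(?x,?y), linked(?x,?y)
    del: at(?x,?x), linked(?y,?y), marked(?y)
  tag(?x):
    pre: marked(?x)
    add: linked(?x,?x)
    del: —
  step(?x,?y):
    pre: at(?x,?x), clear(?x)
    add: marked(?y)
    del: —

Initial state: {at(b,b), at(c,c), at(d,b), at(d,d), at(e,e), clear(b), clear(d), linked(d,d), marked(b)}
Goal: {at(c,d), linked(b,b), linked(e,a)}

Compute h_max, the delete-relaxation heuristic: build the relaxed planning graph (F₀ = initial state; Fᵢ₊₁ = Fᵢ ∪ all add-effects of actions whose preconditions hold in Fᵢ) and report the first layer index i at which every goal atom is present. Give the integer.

F0 = init (9 atoms)
F1 = F0 ∪ {linked(b,b), marked(a), marked(c), marked(d), marked(e)}  (14 atoms)
F2 = F1 ∪ {at(b,d), at(c,b), at(c,d), at(e,b), at(e,d), linked(a,a), linked(b,d), linked(c,b), linked(c,c), linked(c,d), linked(d,b), linked(e,b), linked(e,d), linked(e,e)}  (28 atoms)
F3 = F2 ∪ {at(b,a), at(b,c), at(b,e), at(c,a), at(c,e), at(d,a), at(d,c), at(d,e), at(e,a), at(e,c), linked(b,a), linked(b,c), linked(b,e), linked(c,a), linked(c,e), linked(d,a), linked(d,c), linked(d,e), linked(e,a), linked(e,c)}  (48 atoms)
goal ⊆ F3  ⇒  h_max = 3

3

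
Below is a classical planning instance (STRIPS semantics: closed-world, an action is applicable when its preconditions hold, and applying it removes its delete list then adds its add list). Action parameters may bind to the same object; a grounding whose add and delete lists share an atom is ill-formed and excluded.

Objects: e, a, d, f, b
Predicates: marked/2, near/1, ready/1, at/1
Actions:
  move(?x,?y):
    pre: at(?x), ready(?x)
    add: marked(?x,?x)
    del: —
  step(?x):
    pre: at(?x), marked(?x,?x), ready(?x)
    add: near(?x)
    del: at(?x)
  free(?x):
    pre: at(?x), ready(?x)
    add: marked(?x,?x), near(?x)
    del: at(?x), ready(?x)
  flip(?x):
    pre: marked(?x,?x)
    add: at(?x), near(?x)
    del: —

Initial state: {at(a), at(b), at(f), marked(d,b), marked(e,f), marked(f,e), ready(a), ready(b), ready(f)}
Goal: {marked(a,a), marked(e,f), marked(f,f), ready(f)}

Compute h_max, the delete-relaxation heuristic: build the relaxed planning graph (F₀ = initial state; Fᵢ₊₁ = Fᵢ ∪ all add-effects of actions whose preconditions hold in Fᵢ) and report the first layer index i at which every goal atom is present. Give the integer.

F0 = init (9 atoms)
F1 = F0 ∪ {marked(a,a), marked(b,b), marked(f,f), near(a), near(b), near(f)}  (15 atoms)
goal ⊆ F1  ⇒  h_max = 1

1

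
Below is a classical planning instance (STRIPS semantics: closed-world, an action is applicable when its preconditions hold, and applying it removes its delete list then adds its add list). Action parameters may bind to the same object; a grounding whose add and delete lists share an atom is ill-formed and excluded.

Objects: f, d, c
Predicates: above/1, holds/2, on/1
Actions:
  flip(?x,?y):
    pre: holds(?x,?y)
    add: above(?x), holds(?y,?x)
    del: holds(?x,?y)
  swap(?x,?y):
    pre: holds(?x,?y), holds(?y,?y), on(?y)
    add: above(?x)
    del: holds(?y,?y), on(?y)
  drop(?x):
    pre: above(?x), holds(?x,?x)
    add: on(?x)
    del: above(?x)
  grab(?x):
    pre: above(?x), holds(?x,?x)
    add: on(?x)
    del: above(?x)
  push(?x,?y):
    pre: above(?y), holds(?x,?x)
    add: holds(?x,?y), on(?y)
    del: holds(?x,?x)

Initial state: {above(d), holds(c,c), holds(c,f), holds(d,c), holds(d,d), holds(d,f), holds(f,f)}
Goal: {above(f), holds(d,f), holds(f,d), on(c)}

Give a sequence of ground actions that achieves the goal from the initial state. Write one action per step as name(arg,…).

flip(c,f); flip(f,c); drop(c); push(f,d)

1. flip(c,f)  →  {above(c), above(d), holds(c,c), holds(d,c), holds(d,d), holds(d,f), holds(f,c), holds(f,f)}
2. flip(f,c)  →  {above(c), above(d), above(f), holds(c,c), holds(c,f), holds(d,c), holds(d,d), holds(d,f), holds(f,f)}
3. drop(c)  →  {above(d), above(f), holds(c,c), holds(c,f), holds(d,c), holds(d,d), holds(d,f), holds(f,f), on(c)}
4. push(f,d)  →  {above(d), above(f), holds(c,c), holds(c,f), holds(d,c), holds(d,d), holds(d,f), holds(f,d), on(c), on(d)}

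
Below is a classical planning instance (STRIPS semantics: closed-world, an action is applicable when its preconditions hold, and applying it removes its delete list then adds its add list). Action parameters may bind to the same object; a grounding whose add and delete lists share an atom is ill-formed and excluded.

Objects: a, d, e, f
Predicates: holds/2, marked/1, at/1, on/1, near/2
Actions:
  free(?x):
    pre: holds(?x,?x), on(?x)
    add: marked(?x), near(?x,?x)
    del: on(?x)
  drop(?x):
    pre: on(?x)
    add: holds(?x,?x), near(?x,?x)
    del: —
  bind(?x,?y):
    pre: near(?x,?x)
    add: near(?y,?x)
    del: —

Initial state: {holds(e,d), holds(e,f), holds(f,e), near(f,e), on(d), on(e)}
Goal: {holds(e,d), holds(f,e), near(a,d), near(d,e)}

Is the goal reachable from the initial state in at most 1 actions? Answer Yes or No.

No

1. drop(d)  →  {holds(d,d), holds(e,d), holds(e,f), holds(f,e), near(d,d), near(f,e), on(d), on(e)}
2. drop(e)  →  {holds(d,d), holds(e,d), holds(e,e), holds(e,f), holds(f,e), near(d,d), near(e,e), near(f,e), on(d), on(e)}
3. bind(d,a)  →  {holds(d,d), holds(e,d), holds(e,e), holds(e,f), holds(f,e), near(a,d), near(d,d), near(e,e), near(f,e), on(d), on(e)}
4. bind(e,d)  →  {holds(d,d), holds(e,d), holds(e,e), holds(e,f), holds(f,e), near(a,d), near(d,d), near(d,e), near(e,e), near(f,e), on(d), on(e)}
optimal plan length = 4; 4 > 1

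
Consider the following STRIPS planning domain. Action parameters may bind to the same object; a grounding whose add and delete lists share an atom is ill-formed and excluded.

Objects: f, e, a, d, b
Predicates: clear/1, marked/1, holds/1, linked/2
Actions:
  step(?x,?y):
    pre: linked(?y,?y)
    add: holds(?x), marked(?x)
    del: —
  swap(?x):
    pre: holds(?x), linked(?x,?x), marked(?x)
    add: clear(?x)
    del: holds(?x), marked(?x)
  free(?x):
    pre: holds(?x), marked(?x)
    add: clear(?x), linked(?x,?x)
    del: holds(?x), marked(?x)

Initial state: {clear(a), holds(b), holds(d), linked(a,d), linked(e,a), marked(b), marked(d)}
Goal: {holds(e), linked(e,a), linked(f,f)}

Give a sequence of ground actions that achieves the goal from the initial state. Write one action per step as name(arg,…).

free(d); step(f,d); step(e,d); free(f)

1. free(d)  →  {clear(a), clear(d), holds(b), linked(a,d), linked(d,d), linked(e,a), marked(b)}
2. step(f,d)  →  {clear(a), clear(d), holds(b), holds(f), linked(a,d), linked(d,d), linked(e,a), marked(b), marked(f)}
3. step(e,d)  →  {clear(a), clear(d), holds(b), holds(e), holds(f), linked(a,d), linked(d,d), linked(e,a), marked(b), marked(e), marked(f)}
4. free(f)  →  {clear(a), clear(d), clear(f), holds(b), holds(e), linked(a,d), linked(d,d), linked(e,a), linked(f,f), marked(b), marked(e)}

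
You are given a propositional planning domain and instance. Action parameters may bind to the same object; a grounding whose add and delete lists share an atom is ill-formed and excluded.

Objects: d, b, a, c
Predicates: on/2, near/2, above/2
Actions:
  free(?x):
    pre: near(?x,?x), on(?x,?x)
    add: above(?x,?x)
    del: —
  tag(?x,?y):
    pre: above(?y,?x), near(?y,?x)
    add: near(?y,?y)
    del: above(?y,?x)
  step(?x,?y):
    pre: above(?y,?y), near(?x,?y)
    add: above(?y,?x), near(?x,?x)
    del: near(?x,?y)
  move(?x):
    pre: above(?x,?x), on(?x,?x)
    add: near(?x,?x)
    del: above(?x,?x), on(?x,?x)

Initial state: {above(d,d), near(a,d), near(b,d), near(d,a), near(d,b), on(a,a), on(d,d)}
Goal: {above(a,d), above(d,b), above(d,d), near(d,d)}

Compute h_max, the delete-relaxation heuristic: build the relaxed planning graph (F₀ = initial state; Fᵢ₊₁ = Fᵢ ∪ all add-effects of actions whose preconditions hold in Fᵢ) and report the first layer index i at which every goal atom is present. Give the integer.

3

F0 = init (7 atoms)
F1 = F0 ∪ {above(d,a), above(d,b), near(a,a), near(b,b), near(d,d)}  (12 atoms)
F2 = F1 ∪ {above(a,a)}  (13 atoms)
F3 = F2 ∪ {above(a,d)}  (14 atoms)
goal ⊆ F3  ⇒  h_max = 3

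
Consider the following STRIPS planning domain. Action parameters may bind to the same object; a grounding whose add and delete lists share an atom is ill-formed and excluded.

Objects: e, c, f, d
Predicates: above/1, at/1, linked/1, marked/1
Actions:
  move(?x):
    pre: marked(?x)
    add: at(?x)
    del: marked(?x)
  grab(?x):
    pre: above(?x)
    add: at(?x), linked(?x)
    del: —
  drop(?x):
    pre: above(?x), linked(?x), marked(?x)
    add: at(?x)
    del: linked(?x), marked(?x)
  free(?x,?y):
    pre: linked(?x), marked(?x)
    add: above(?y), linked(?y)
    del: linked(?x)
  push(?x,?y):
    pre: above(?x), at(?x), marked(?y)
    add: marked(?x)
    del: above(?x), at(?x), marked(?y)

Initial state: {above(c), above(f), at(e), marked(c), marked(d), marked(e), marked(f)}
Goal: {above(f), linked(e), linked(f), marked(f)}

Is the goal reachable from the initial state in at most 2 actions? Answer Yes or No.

1. grab(c)  →  {above(c), above(f), at(c), at(e), linked(c), marked(c), marked(d), marked(e), marked(f)}
2. grab(f)  →  {above(c), above(f), at(c), at(e), at(f), linked(c), linked(f), marked(c), marked(d), marked(e), marked(f)}
3. free(c,e)  →  {above(c), above(e), above(f), at(c), at(e), at(f), linked(e), linked(f), marked(c), marked(d), marked(e), marked(f)}
optimal plan length = 3; 3 > 2

No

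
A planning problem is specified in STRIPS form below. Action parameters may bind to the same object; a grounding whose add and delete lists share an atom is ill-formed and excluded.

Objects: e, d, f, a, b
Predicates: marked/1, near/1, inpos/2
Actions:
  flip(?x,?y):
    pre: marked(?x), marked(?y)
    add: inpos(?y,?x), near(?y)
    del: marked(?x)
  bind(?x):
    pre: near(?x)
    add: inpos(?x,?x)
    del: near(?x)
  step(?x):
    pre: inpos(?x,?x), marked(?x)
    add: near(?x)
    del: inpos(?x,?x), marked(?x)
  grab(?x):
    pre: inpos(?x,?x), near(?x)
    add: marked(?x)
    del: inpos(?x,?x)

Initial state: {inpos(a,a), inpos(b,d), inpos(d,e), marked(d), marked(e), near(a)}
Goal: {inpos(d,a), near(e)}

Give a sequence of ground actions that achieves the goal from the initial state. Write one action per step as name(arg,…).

flip(e,e); grab(a); flip(a,d)

1. flip(e,e)  →  {inpos(a,a), inpos(b,d), inpos(d,e), inpos(e,e), marked(d), near(a), near(e)}
2. grab(a)  →  {inpos(b,d), inpos(d,e), inpos(e,e), marked(a), marked(d), near(a), near(e)}
3. flip(a,d)  →  {inpos(b,d), inpos(d,a), inpos(d,e), inpos(e,e), marked(d), near(a), near(d), near(e)}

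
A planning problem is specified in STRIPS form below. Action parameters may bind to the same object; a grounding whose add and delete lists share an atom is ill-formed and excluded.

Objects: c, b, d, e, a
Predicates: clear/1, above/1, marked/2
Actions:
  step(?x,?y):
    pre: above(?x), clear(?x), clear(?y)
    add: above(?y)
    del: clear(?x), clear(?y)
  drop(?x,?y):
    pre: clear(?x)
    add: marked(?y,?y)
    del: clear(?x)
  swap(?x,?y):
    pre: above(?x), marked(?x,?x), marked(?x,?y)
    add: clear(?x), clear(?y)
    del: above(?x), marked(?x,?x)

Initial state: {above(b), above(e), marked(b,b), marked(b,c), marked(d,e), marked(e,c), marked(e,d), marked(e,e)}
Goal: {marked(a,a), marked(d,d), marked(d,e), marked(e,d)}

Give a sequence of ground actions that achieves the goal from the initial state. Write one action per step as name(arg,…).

1. swap(b,c)  →  {above(e), clear(b), clear(c), marked(b,c), marked(d,e), marked(e,c), marked(e,d), marked(e,e)}
2. drop(c,d)  →  {above(e), clear(b), marked(b,c), marked(d,d), marked(d,e), marked(e,c), marked(e,d), marked(e,e)}
3. drop(b,a)  →  {above(e), marked(a,a), marked(b,c), marked(d,d), marked(d,e), marked(e,c), marked(e,d), marked(e,e)}

swap(b,c); drop(c,d); drop(b,a)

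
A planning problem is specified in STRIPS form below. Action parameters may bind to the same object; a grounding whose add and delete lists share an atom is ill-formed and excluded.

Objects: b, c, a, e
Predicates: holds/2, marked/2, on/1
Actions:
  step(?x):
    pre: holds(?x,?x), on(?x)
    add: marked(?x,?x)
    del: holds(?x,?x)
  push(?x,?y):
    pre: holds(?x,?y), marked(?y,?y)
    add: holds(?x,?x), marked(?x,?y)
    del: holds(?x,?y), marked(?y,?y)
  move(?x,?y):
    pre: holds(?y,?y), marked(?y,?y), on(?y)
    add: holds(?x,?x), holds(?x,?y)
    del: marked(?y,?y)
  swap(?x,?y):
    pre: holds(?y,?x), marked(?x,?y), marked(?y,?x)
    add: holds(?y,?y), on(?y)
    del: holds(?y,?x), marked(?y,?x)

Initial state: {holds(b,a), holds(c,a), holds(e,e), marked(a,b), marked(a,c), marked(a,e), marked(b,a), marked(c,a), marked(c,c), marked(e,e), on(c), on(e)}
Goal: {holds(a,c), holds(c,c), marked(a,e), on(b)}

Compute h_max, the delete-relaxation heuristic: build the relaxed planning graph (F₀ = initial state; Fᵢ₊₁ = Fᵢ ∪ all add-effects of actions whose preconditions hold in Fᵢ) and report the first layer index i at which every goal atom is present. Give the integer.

2

F0 = init (12 atoms)
F1 = F0 ∪ {holds(a,a), holds(a,e), holds(b,b), holds(b,e), holds(c,c), holds(c,e), on(b)}  (19 atoms)
F2 = F1 ∪ {holds(a,c), holds(b,c), holds(e,c), marked(b,b), marked(b,e), marked(c,e)}  (25 atoms)
goal ⊆ F2  ⇒  h_max = 2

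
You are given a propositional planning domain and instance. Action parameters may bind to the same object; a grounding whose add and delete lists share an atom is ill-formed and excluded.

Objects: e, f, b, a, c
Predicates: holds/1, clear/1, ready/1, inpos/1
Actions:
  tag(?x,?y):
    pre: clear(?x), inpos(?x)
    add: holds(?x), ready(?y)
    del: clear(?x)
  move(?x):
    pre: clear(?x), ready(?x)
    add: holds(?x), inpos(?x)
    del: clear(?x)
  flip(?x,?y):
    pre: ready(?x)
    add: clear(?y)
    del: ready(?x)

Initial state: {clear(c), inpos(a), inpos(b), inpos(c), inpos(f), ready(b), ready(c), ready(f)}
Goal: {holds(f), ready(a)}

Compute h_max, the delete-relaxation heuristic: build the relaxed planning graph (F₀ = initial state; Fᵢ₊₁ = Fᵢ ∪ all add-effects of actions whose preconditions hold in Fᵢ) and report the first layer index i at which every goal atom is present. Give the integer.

F0 = init (8 atoms)
F1 = F0 ∪ {clear(a), clear(b), clear(e), clear(f), holds(c), ready(a), ready(e)}  (15 atoms)
F2 = F1 ∪ {holds(a), holds(b), holds(e), holds(f), inpos(e)}  (20 atoms)
goal ⊆ F2  ⇒  h_max = 2

2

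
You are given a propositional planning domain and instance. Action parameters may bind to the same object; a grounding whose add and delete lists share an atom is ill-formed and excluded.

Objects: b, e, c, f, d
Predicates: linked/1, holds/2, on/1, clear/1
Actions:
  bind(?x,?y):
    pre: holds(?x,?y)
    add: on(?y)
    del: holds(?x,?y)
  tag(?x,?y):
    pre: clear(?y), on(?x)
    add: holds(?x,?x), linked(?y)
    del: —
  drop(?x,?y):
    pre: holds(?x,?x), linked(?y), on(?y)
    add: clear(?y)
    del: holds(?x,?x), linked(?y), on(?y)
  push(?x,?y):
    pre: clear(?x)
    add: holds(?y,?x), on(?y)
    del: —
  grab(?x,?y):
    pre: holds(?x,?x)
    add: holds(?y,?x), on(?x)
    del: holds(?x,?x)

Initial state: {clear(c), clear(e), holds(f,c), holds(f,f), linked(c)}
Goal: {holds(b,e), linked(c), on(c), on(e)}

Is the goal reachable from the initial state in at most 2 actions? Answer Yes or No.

1. bind(f,c)  →  {clear(c), clear(e), holds(f,f), linked(c), on(c)}
2. push(e,b)  →  {clear(c), clear(e), holds(b,e), holds(f,f), linked(c), on(b), on(c)}
3. push(e,e)  →  {clear(c), clear(e), holds(b,e), holds(e,e), holds(f,f), linked(c), on(b), on(c), on(e)}
optimal plan length = 3; 3 > 2

No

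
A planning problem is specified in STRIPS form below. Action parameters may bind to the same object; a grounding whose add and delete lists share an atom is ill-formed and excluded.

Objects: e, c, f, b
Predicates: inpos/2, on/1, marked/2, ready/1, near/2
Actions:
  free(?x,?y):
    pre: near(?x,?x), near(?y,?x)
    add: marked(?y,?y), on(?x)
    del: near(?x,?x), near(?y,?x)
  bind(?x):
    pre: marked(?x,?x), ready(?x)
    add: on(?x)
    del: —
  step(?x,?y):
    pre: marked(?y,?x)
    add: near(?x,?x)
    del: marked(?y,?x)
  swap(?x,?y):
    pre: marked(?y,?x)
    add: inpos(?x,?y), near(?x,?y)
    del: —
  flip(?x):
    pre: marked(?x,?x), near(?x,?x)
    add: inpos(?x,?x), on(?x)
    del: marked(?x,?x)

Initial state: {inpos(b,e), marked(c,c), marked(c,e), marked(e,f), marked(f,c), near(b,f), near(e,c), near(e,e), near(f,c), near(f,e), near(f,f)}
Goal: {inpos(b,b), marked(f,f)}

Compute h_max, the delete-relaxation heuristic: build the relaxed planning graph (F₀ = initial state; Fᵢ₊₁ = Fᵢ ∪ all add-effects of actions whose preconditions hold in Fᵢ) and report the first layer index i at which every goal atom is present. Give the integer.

2

F0 = init (11 atoms)
F1 = F0 ∪ {inpos(c,c), inpos(c,f), inpos(e,c), inpos(f,e), marked(b,b), marked(e,e), marked(f,f), near(c,c), near(c,f), on(e), on(f)}  (22 atoms)
F2 = F1 ∪ {inpos(b,b), inpos(e,e), inpos(f,f), near(b,b), on(c)}  (27 atoms)
goal ⊆ F2  ⇒  h_max = 2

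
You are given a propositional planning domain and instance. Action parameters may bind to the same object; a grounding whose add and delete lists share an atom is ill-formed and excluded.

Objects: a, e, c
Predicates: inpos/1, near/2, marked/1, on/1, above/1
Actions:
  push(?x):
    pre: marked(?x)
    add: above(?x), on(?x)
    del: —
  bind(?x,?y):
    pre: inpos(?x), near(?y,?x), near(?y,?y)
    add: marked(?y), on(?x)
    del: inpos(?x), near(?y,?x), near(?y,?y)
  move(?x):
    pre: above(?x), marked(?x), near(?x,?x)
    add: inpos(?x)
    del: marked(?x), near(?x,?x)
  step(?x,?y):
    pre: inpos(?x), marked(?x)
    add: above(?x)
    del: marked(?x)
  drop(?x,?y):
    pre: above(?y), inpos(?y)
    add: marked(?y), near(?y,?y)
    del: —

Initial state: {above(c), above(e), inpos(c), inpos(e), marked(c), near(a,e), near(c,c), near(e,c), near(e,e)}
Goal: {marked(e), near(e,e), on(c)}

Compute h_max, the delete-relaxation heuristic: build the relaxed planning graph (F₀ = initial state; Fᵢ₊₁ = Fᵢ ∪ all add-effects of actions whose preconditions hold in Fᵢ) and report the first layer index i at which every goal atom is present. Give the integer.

1

F0 = init (9 atoms)
F1 = F0 ∪ {marked(e), on(c), on(e)}  (12 atoms)
goal ⊆ F1  ⇒  h_max = 1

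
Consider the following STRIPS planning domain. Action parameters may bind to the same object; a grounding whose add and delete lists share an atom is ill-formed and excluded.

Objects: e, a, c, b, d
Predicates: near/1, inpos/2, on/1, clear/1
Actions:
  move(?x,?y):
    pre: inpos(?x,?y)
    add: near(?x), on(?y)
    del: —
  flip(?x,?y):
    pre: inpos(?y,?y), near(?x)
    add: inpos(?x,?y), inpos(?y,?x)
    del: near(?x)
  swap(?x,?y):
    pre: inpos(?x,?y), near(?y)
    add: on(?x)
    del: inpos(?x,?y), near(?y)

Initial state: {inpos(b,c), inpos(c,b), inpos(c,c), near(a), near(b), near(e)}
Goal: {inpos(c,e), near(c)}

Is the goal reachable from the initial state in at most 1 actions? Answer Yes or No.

1. move(c,c)  →  {inpos(b,c), inpos(c,b), inpos(c,c), near(a), near(b), near(c), near(e), on(c)}
2. flip(e,c)  →  {inpos(b,c), inpos(c,b), inpos(c,c), inpos(c,e), inpos(e,c), near(a), near(b), near(c), on(c)}
optimal plan length = 2; 2 > 1

No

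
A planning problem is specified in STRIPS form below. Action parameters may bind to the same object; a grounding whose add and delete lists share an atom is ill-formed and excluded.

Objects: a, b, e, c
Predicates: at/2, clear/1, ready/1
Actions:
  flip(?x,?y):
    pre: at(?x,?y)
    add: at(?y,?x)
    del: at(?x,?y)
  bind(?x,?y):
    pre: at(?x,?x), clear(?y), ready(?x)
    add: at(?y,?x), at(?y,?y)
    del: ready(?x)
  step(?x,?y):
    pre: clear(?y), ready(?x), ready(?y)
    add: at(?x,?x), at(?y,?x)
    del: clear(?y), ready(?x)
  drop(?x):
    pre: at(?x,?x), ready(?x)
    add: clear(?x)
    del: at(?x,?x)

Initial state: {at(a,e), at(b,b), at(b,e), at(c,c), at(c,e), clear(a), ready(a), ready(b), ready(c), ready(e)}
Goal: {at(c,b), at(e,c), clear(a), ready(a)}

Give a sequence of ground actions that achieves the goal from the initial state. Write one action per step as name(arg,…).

1. flip(c,e)  →  {at(a,e), at(b,b), at(b,e), at(c,c), at(e,c), clear(a), ready(a), ready(b), ready(c), ready(e)}
2. drop(c)  →  {at(a,e), at(b,b), at(b,e), at(e,c), clear(a), clear(c), ready(a), ready(b), ready(c), ready(e)}
3. bind(b,c)  →  {at(a,e), at(b,b), at(b,e), at(c,b), at(c,c), at(e,c), clear(a), clear(c), ready(a), ready(c), ready(e)}

flip(c,e); drop(c); bind(b,c)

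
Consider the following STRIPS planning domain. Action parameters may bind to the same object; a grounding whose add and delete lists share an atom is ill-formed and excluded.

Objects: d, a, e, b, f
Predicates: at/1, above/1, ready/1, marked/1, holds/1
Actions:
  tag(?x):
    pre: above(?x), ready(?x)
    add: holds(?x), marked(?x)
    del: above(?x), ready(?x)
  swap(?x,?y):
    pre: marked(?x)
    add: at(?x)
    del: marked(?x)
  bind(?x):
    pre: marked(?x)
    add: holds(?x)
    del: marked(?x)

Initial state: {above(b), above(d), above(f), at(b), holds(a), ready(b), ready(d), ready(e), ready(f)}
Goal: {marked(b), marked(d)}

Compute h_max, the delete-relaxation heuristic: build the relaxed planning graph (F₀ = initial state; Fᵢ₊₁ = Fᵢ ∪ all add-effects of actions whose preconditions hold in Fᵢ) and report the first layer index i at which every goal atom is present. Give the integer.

1

F0 = init (9 atoms)
F1 = F0 ∪ {holds(b), holds(d), holds(f), marked(b), marked(d), marked(f)}  (15 atoms)
goal ⊆ F1  ⇒  h_max = 1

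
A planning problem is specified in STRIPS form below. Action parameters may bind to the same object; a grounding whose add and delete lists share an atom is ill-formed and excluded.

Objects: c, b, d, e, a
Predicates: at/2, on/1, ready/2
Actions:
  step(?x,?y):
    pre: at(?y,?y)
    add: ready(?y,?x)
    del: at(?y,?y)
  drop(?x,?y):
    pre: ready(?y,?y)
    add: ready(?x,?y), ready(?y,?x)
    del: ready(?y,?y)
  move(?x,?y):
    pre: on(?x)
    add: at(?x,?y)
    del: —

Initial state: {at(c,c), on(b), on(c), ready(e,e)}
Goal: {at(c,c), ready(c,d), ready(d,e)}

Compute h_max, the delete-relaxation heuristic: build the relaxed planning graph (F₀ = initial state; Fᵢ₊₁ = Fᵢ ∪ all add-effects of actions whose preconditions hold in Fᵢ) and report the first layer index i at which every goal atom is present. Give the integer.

F0 = init (4 atoms)
F1 = F0 ∪ {at(b,a), at(b,b), at(b,c), at(b,d), at(b,e), at(c,a), at(c,b), at(c,d), at(c,e), ready(a,e), ready(b,e), ready(c,a), ready(c,b), ready(c,c), ready(c,d), ready(c,e), ready(d,e), ready(e,a), ready(e,b), ready(e,c), ready(e,d)}  (25 atoms)
goal ⊆ F1  ⇒  h_max = 1

1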